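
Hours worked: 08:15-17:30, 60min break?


8h 15m (495 minutes)

Total time = (17×60+30) - (8×60+15)
= 1050 - 495 = 555 min
Minus break: 555 - 60 = 495 min
= 8h 15m


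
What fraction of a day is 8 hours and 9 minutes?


Total minutes: 8×60 + 9 = 489
Day = 24×60 = 1440 minutes
Fraction = 489/1440 ≈ 0.3396
As a percentage: 489/1440 × 100 ≈ 33.96%

0.3396 (33.96%)


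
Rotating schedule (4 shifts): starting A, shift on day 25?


Shifts: A, B, C, D
Start: A (index 0)
Day 25: (0 + 25 - 1) mod 4
= 24 mod 4
= 0
Index 0 → shift A

Shift A


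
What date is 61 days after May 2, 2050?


July 2, 2050

Start: May 2, 2050
Add 61 days
May 2 → June 1: 31 - 2 + 1 = 30 days (61 - 30 = 31 left)
June 1 → July 1: 30 - 1 + 1 = 30 days (31 - 30 = 1 left)
July 1 + 1 = July 2, 2050


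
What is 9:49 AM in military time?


09:49

Input: 9:49 AM
AM hour stays: 9


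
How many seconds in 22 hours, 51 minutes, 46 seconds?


82306 seconds

Hours: 22 × 3600 = 79200
Minutes: 51 × 60 = 3060
Seconds: 46
Total = 79200 + 3060 + 46 = 82306


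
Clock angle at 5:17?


56.5°

Hour hand = 5×30 + 17×0.5 = 158.5°
Minute hand = 17×6 = 102°
Difference = |158.5 - 102| = 56.5°


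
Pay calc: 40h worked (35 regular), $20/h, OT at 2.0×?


Regular: 35h × $20 = $700.00
Overtime: 40 - 35 = 5h
OT pay: 5h × $20 × 2.0 = $200.00
Total = $700.00 + $200.00 = $900.00

$900.00


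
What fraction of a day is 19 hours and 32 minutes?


0.8139 (81.39%)

Total minutes: 19×60 + 32 = 1172
Day = 24×60 = 1440 minutes
Fraction = 1172/1440 ≈ 0.8139
As a percentage: 1172/1440 × 100 ≈ 81.39%


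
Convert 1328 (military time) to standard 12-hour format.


1:28 PM

Hour: 13
13 - 12 = 1 → PM


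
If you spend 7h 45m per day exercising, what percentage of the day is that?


Time: 465 minutes
Day: 1440 minutes
Percentage = (465/1440) × 100 ≈ 32.3%

32.3%


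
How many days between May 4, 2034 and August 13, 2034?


From May 4, 2034 to August 13, 2034
Rest of May 2034: 31 - 4 = 27
Full months: June 30, July 31
Days into August 2034: 13
Total = 27 + 30 + 31 + 13 = 101 days

101 days


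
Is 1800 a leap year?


Rules: divisible by 4 AND (not by 100 OR by 400)
1800 ÷ 4 = 450 exactly → divisible by 4
1800 ÷ 100 = 18 exactly → divisible by 100
1800 ÷ 400 = 4 remainder 200 → not divisible by 400
Divisible by 100 but not by 400 → not a leap year

No


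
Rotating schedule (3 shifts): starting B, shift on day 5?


Shifts: A, B, C
Start: B (index 1)
Day 5: (1 + 5 - 1) mod 3
= 5 mod 3
= 2
Index 2 → shift C

Shift C


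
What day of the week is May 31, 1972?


Wednesday

Zeller's congruence:
q=31, m=5, k=72, j=19
h = (31 + ⌊13×6/5⌋ + 72 + ⌊72/4⌋ + ⌊19/4⌋ - 2×19) mod 7
= (31 + 15 + 72 + 18 + 4 - 38) mod 7
= 102 mod 7 = 4
h=4 → Wednesday


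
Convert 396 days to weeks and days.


Weeks: 396 ÷ 7 = 56 remainder 4

56 weeks 4 days


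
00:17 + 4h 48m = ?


05:05

Start: 17 minutes from midnight
Add: 288 minutes
Total: 305 minutes
Hours: 305 ÷ 60 = 5 remainder 5


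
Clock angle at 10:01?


65.5°

Hour hand = 10×30 + 1×0.5 = 300.5°
Minute hand = 1×6 = 6°
Difference = |300.5 - 6| = 294.5°
Since > 180°: 360 - 294.5 = 65.5°


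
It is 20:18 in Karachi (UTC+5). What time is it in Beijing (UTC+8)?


23:18

Time difference = UTC+8 - UTC+5 = +3 hours
New hour = (20 + 3) mod 24
= 23 mod 24 = 23
Minutes unchanged → 23:18


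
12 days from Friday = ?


Start: Friday (index 4)
(4 + 12) mod 7
= 16 mod 7
= 2
Index 2 → Wednesday

Wednesday


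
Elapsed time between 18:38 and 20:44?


End time in minutes: 20×60 + 44 = 1244
Start time in minutes: 18×60 + 38 = 1118
Difference = 1244 - 1118 = 126 minutes
= 2 hours 6 minutes

2h 6m


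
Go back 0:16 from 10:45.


10:29

Start: 645 minutes from midnight
Subtract: 16 minutes
Remaining: 645 - 16 = 629
Hours: 10, Minutes: 29


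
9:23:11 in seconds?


Hours: 9 × 3600 = 32400
Minutes: 23 × 60 = 1380
Seconds: 11
Total = 32400 + 1380 + 11 = 33791

33791 seconds


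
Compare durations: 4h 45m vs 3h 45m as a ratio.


Duration 1: 285 minutes
Duration 2: 225 minutes
Ratio = 285:225
GCD = 15
Simplified = 19:15
As a decimal: 19/15 ≈ 1.27

19:15 (1.27)


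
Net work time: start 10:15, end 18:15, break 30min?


7h 30m (450 minutes)

Total time = (18×60+15) - (10×60+15)
= 1095 - 615 = 480 min
Minus break: 480 - 30 = 450 min
= 7h 30m


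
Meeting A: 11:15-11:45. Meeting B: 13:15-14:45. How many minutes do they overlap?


0 minutes

Meeting A: 675-705 (in minutes from midnight)
Meeting B: 795-885
Overlap start = max(675, 795) = 795
Overlap end = min(705, 885) = 705
Overlap = max(0, 705 - 795) = 0 min


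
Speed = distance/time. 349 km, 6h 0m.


58.2 km/h

Distance: 349 km
Time: 6 hours
Speed = 349 / 6 ≈ 58.2 km/h


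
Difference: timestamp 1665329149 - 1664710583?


Difference = 1665329149 - 1664710583 = 618566 seconds
In hours: 618566 / 3600 ≈ 171.8
In days: 618566 / 86400 ≈ 7.16

618566 seconds (171.8 hours / 7.16 days)


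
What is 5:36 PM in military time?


Input: 5:36 PM
PM: 5 + 12 = 17

17:36


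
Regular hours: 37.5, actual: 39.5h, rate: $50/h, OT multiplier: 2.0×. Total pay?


$2075.00

Regular: 37.5h × $50 = $1875.00
Overtime: 39.5 - 37.5 = 2.0h
OT pay: 2.0h × $50 × 2.0 = $200.00
Total = $1875.00 + $200.00 = $2075.00


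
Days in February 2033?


Month: February (month 2)
February: 28 or 29 (leap year)
2033 leap year? No

28 days


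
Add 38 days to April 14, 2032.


Start: April 14, 2032
Add 38 days
April 14 → May 1: 30 - 14 + 1 = 17 days (38 - 17 = 21 left)
May 1 + 21 = May 22, 2032

May 22, 2032


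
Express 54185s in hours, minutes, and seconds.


Hours: 54185 ÷ 3600 = 15 remainder 185
Minutes: 185 ÷ 60 = 3 remainder 5
Seconds: 5

15h 3m 5s


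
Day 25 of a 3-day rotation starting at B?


Shift B

Shifts: A, B, C
Start: B (index 1)
Day 25: (1 + 25 - 1) mod 3
= 25 mod 3
= 1
Index 1 → shift B


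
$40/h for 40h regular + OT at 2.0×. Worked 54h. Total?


$2720.00

Regular: 40h × $40 = $1600.00
Overtime: 54 - 40 = 14h
OT pay: 14h × $40 × 2.0 = $1120.00
Total = $1600.00 + $1120.00 = $2720.00


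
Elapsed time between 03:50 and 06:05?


End time in minutes: 6×60 + 5 = 365
Start time in minutes: 3×60 + 50 = 230
Difference = 365 - 230 = 135 minutes
= 2 hours 15 minutes

2h 15m


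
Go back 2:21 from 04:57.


02:36

Start: 297 minutes from midnight
Subtract: 141 minutes
Remaining: 297 - 141 = 156
Hours: 2, Minutes: 36


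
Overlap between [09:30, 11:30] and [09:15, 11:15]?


Meeting A: 570-690 (in minutes from midnight)
Meeting B: 555-675
Overlap start = max(570, 555) = 570
Overlap end = min(690, 675) = 675
Overlap = max(0, 675 - 570) = 105 min

105 minutes


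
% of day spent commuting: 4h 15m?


Time: 255 minutes
Day: 1440 minutes
Percentage = (255/1440) × 100 ≈ 17.7%

17.7%


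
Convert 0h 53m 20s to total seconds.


3200 seconds

Hours: 0 × 3600 = 0
Minutes: 53 × 60 = 3180
Seconds: 20
Total = 0 + 3180 + 20 = 3200


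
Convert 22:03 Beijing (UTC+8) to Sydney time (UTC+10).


00:03 (next day)

Time difference = UTC+10 - UTC+8 = +2 hours
New hour = (22 + 2) mod 24
= 24 mod 24 = 0
Minutes unchanged → 00:03; 24 ≥ 24 → next day


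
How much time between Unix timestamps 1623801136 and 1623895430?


Difference = 1623895430 - 1623801136 = 94294 seconds
In hours: 94294 / 3600 ≈ 26.2
In days: 94294 / 86400 ≈ 1.09

94294 seconds (26.2 hours / 1.09 days)


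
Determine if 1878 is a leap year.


No

Rules: divisible by 4 AND (not by 100 OR by 400)
1878 ÷ 4 = 469 remainder 2 → not divisible by 4
Not divisible by 4 → not a leap year


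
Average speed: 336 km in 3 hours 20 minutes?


100.8 km/h

Distance: 336 km
Time: 3h 20m = 200 min = 200/60 = 10/3 hours
Speed = 336 ÷ (10/3) = 336 × 3 / 10 = 1008/10 = 100.8 km/h


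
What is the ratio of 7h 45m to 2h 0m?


Duration 1: 465 minutes
Duration 2: 120 minutes
Ratio = 465:120
GCD = 15
Simplified = 31:8
As a decimal: 31/8 ≈ 3.88

31:8 (3.88)


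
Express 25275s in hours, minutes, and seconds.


7h 1m 15s

Hours: 25275 ÷ 3600 = 7 remainder 75
Minutes: 75 ÷ 60 = 1 remainder 15
Seconds: 15


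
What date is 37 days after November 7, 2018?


Start: November 7, 2018
Add 37 days
November 7 → December 1: 30 - 7 + 1 = 24 days (37 - 24 = 13 left)
December 1 + 13 = December 14, 2018

December 14, 2018


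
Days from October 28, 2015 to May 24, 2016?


From October 28, 2015 to May 24, 2016
Rest of October 2015: 31 - 28 = 3
Full months: November 30, December 31, January 31, February 2016 29, March 31, April 30
Days into May 2016: 24
Total = 3 + 30 + 31 + 31 + 29 + 31 + 30 + 24 = 209 days

209 days


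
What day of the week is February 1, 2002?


Zeller's congruence:
q=1, m=14, k=1, j=20
h = (1 + ⌊13×15/5⌋ + 1 + ⌊1/4⌋ + ⌊20/4⌋ - 2×20) mod 7
= (1 + 39 + 1 + 0 + 5 - 40) mod 7
= 6 mod 7 = 6
h=6 → Friday

Friday


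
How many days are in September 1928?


30 days

Month: September (month 9)
September has 30 days


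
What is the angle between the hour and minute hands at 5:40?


70.0°

Hour hand = 5×30 + 40×0.5 = 170.0°
Minute hand = 40×6 = 240°
Difference = |170.0 - 240| = 70.0°


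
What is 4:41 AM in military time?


04:41

Input: 4:41 AM
AM hour stays: 4


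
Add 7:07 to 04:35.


11:42

Start: 275 minutes from midnight
Add: 427 minutes
Total: 702 minutes
Hours: 702 ÷ 60 = 11 remainder 42


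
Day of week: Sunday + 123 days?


Thursday

Start: Sunday (index 6)
(6 + 123) mod 7
= 129 mod 7
= 3
Index 3 → Thursday


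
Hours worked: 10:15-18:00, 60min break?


Total time = (18×60+0) - (10×60+15)
= 1080 - 615 = 465 min
Minus break: 465 - 60 = 405 min
= 6h 45m

6h 45m (405 minutes)


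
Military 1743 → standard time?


Hour: 17
17 - 12 = 5 → PM

5:43 PM


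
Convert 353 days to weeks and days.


50 weeks 3 days

Weeks: 353 ÷ 7 = 50 remainder 3


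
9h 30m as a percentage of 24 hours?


0.3958 (39.58%)

Total minutes: 9×60 + 30 = 570
Day = 24×60 = 1440 minutes
Fraction = 570/1440 ≈ 0.3958
As a percentage: 570/1440 × 100 ≈ 39.58%


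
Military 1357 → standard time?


Hour: 13
13 - 12 = 1 → PM

1:57 PM


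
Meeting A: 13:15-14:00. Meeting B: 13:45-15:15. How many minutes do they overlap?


15 minutes

Meeting A: 795-840 (in minutes from midnight)
Meeting B: 825-915
Overlap start = max(795, 825) = 825
Overlap end = min(840, 915) = 840
Overlap = max(0, 840 - 825) = 15 min


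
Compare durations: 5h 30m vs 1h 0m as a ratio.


11:2 (5.50)

Duration 1: 330 minutes
Duration 2: 60 minutes
Ratio = 330:60
GCD = 30
Simplified = 11:2
As a decimal: 11/2 = 5.50


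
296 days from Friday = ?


Start: Friday (index 4)
(4 + 296) mod 7
= 300 mod 7
= 6
Index 6 → Sunday

Sunday


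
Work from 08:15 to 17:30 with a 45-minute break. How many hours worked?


Total time = (17×60+30) - (8×60+15)
= 1050 - 495 = 555 min
Minus break: 555 - 45 = 510 min
= 8h 30m

8h 30m (510 minutes)


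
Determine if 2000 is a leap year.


Rules: divisible by 4 AND (not by 100 OR by 400)
2000 ÷ 4 = 500 exactly → divisible by 4
2000 ÷ 100 = 20 exactly → divisible by 100
2000 ÷ 400 = 5 exactly → divisible by 400
Divisible by 400 → leap year

Yes


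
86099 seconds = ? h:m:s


Hours: 86099 ÷ 3600 = 23 remainder 3299
Minutes: 3299 ÷ 60 = 54 remainder 59
Seconds: 59

23h 54m 59s


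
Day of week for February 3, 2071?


Zeller's congruence:
q=3, m=14, k=70, j=20
h = (3 + ⌊13×15/5⌋ + 70 + ⌊70/4⌋ + ⌊20/4⌋ - 2×20) mod 7
= (3 + 39 + 70 + 17 + 5 - 40) mod 7
= 94 mod 7 = 3
h=3 → Tuesday

Tuesday


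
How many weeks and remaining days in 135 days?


Weeks: 135 ÷ 7 = 19 remainder 2

19 weeks 2 days


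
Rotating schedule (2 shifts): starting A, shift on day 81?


Shifts: A, B
Start: A (index 0)
Day 81: (0 + 81 - 1) mod 2
= 80 mod 2
= 0
Index 0 → shift A

Shift A


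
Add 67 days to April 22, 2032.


Start: April 22, 2032
Add 67 days
April 22 → May 1: 30 - 22 + 1 = 9 days (67 - 9 = 58 left)
May 1 → June 1: 31 - 1 + 1 = 31 days (58 - 31 = 27 left)
June 1 + 27 = June 28, 2032

June 28, 2032


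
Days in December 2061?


Month: December (month 12)
December has 31 days

31 days


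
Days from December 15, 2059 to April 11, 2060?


From December 15, 2059 to April 11, 2060
Rest of December 2059: 31 - 15 = 16
Full months: January 31, February 2060 29, March 31
Days into April 2060: 11
Total = 16 + 31 + 29 + 31 + 11 = 118 days

118 days


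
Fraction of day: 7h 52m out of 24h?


0.3278 (32.78%)

Total minutes: 7×60 + 52 = 472
Day = 24×60 = 1440 minutes
Fraction = 472/1440 ≈ 0.3278
As a percentage: 472/1440 × 100 ≈ 32.78%


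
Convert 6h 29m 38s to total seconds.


23378 seconds

Hours: 6 × 3600 = 21600
Minutes: 29 × 60 = 1740
Seconds: 38
Total = 21600 + 1740 + 38 = 23378


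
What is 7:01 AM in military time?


07:01

Input: 7:01 AM
AM hour stays: 7


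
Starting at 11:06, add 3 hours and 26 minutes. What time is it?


Start: 666 minutes from midnight
Add: 206 minutes
Total: 872 minutes
Hours: 872 ÷ 60 = 14 remainder 32

14:32


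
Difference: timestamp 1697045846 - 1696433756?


Difference = 1697045846 - 1696433756 = 612090 seconds
In hours: 612090 / 3600 ≈ 170.0
In days: 612090 / 86400 ≈ 7.08

612090 seconds (170.0 hours / 7.08 days)


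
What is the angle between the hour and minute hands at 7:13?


Hour hand = 7×30 + 13×0.5 = 216.5°
Minute hand = 13×6 = 78°
Difference = |216.5 - 78| = 138.5°

138.5°


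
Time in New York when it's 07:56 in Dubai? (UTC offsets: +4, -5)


22:56 (previous day)

Time difference = UTC-5 - UTC+4 = -9 hours
New hour = (7 -9) mod 24
= -2 mod 24 = 22
Minutes unchanged → 22:56; -2 < 0 → previous day


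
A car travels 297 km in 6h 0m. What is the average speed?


Distance: 297 km
Time: 6 hours
Speed = 297 / 6 = 49.5 km/h

49.5 km/h


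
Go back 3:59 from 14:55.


10:56

Start: 895 minutes from midnight
Subtract: 239 minutes
Remaining: 895 - 239 = 656
Hours: 10, Minutes: 56


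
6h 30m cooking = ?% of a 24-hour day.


Time: 390 minutes
Day: 1440 minutes
Percentage = (390/1440) × 100 ≈ 27.1%

27.1%


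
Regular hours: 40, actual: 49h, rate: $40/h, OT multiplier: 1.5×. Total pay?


Regular: 40h × $40 = $1600.00
Overtime: 49 - 40 = 9h
OT pay: 9h × $40 × 1.5 = $540.00
Total = $1600.00 + $540.00 = $2140.00

$2140.00


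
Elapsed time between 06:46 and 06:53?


0h 7m

End time in minutes: 6×60 + 53 = 413
Start time in minutes: 6×60 + 46 = 406
Difference = 413 - 406 = 7 minutes
= 0 hours 7 minutes


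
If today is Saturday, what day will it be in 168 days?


Saturday

Start: Saturday (index 5)
(5 + 168) mod 7
= 173 mod 7
= 5
Index 5 → Saturday


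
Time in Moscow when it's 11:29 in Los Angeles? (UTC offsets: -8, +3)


Time difference = UTC+3 - UTC-8 = +11 hours
New hour = (11 + 11) mod 24
= 22 mod 24 = 22
Minutes unchanged → 22:29

22:29


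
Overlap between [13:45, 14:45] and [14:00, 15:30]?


45 minutes

Meeting A: 825-885 (in minutes from midnight)
Meeting B: 840-930
Overlap start = max(825, 840) = 840
Overlap end = min(885, 930) = 885
Overlap = max(0, 885 - 840) = 45 min


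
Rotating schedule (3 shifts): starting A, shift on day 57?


Shifts: A, B, C
Start: A (index 0)
Day 57: (0 + 57 - 1) mod 3
= 56 mod 3
= 2
Index 2 → shift C

Shift C


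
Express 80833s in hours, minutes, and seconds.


Hours: 80833 ÷ 3600 = 22 remainder 1633
Minutes: 1633 ÷ 60 = 27 remainder 13
Seconds: 13

22h 27m 13s


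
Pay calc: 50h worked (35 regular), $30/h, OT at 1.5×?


$1725.00

Regular: 35h × $30 = $1050.00
Overtime: 50 - 35 = 15h
OT pay: 15h × $30 × 1.5 = $675.00
Total = $1050.00 + $675.00 = $1725.00


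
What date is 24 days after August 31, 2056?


Start: August 31, 2056
Add 24 days
August 31 → September 1: 31 - 31 + 1 = 1 days (24 - 1 = 23 left)
September 1 + 23 = September 24, 2056

September 24, 2056


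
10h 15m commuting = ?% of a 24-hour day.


42.7%

Time: 615 minutes
Day: 1440 minutes
Percentage = (615/1440) × 100 ≈ 42.7%


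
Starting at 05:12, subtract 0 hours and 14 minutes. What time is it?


Start: 312 minutes from midnight
Subtract: 14 minutes
Remaining: 312 - 14 = 298
Hours: 4, Minutes: 58

04:58


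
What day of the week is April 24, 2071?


Friday

Zeller's congruence:
q=24, m=4, k=71, j=20
h = (24 + ⌊13×5/5⌋ + 71 + ⌊71/4⌋ + ⌊20/4⌋ - 2×20) mod 7
= (24 + 13 + 71 + 17 + 5 - 40) mod 7
= 90 mod 7 = 6
h=6 → Friday


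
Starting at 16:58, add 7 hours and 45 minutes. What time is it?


Start: 1018 minutes from midnight
Add: 465 minutes
Total: 1483 minutes
Hours: 1483 ÷ 60 = 24 remainder 43
24 ≥ 24 → 24 - 24 = 0 (next day)

00:43 (next day)


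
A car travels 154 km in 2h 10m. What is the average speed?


Distance: 154 km
Time: 2h 10m = 130 min = 130/60 = 13/6 hours
Speed = 154 ÷ (13/6) = 154 × 6 / 13 = 924/13 ≈ 71.1 km/h

71.1 km/h


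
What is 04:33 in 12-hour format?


Hour: 4
4 < 12 → AM

4:33 AM


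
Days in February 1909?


Month: February (month 2)
February: 28 or 29 (leap year)
1909 leap year? No

28 days


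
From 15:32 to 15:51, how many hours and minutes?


End time in minutes: 15×60 + 51 = 951
Start time in minutes: 15×60 + 32 = 932
Difference = 951 - 932 = 19 minutes
= 0 hours 19 minutes

0h 19m


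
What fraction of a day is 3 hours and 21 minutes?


Total minutes: 3×60 + 21 = 201
Day = 24×60 = 1440 minutes
Fraction = 201/1440 ≈ 0.1396
As a percentage: 201/1440 × 100 ≈ 13.96%

0.1396 (13.96%)


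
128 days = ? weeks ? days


18 weeks 2 days

Weeks: 128 ÷ 7 = 18 remainder 2


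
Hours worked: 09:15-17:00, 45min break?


Total time = (17×60+0) - (9×60+15)
= 1020 - 555 = 465 min
Minus break: 465 - 45 = 420 min
= 7h 0m

7h 0m (420 minutes)


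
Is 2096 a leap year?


Rules: divisible by 4 AND (not by 100 OR by 400)
2096 ÷ 4 = 524 exactly → divisible by 4
2096 ÷ 100 = 20 remainder 96 → not divisible by 100
Divisible by 4 but not by 100 → leap year

Yes


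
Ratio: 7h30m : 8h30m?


Duration 1: 450 minutes
Duration 2: 510 minutes
Ratio = 450:510
GCD = 30
Simplified = 15:17
As a decimal: 15/17 ≈ 0.88

15:17 (0.88)


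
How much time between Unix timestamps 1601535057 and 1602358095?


823038 seconds (228.6 hours / 9.53 days)

Difference = 1602358095 - 1601535057 = 823038 seconds
In hours: 823038 / 3600 ≈ 228.6
In days: 823038 / 86400 ≈ 9.53


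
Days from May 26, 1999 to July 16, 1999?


From May 26, 1999 to July 16, 1999
Rest of May 1999: 31 - 26 = 5
Full months: June 30
Days into July 1999: 16
Total = 5 + 30 + 16 = 51 days

51 days


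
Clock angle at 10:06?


Hour hand = 10×30 + 6×0.5 = 303.0°
Minute hand = 6×6 = 36°
Difference = |303.0 - 36| = 267.0°
Since > 180°: 360 - 267.0 = 93.0°

93.0°


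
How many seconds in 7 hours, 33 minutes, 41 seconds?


27221 seconds

Hours: 7 × 3600 = 25200
Minutes: 33 × 60 = 1980
Seconds: 41
Total = 25200 + 1980 + 41 = 27221


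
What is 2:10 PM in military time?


Input: 2:10 PM
PM: 2 + 12 = 14

14:10


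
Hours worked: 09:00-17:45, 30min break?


8h 15m (495 minutes)

Total time = (17×60+45) - (9×60+0)
= 1065 - 540 = 525 min
Minus break: 525 - 30 = 495 min
= 8h 15m


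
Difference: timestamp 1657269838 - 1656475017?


Difference = 1657269838 - 1656475017 = 794821 seconds
In hours: 794821 / 3600 ≈ 220.8
In days: 794821 / 86400 ≈ 9.20

794821 seconds (220.8 hours / 9.20 days)


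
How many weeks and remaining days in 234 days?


Weeks: 234 ÷ 7 = 33 remainder 3

33 weeks 3 days


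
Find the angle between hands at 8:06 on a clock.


153.0°

Hour hand = 8×30 + 6×0.5 = 243.0°
Minute hand = 6×6 = 36°
Difference = |243.0 - 36| = 207.0°
Since > 180°: 360 - 207.0 = 153.0°


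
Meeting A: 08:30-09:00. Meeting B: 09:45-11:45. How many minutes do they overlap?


0 minutes

Meeting A: 510-540 (in minutes from midnight)
Meeting B: 585-705
Overlap start = max(510, 585) = 585
Overlap end = min(540, 705) = 540
Overlap = max(0, 540 - 585) = 0 min


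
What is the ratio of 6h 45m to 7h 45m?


27:31 (0.87)

Duration 1: 405 minutes
Duration 2: 465 minutes
Ratio = 405:465
GCD = 15
Simplified = 27:31
As a decimal: 27/31 ≈ 0.87


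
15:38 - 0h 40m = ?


Start: 938 minutes from midnight
Subtract: 40 minutes
Remaining: 938 - 40 = 898
Hours: 14, Minutes: 58

14:58


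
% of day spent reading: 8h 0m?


33.3%

Time: 480 minutes
Day: 1440 minutes
Percentage = (480/1440) × 100 ≈ 33.3%


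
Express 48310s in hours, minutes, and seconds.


Hours: 48310 ÷ 3600 = 13 remainder 1510
Minutes: 1510 ÷ 60 = 25 remainder 10
Seconds: 10

13h 25m 10s


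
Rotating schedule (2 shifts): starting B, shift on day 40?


Shift A

Shifts: A, B
Start: B (index 1)
Day 40: (1 + 40 - 1) mod 2
= 40 mod 2
= 0
Index 0 → shift A


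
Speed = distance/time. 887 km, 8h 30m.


104.4 km/h

Distance: 887 km
Time: 8h 30m = 510 min = 510/60 = 17/2 hours
Speed = 887 ÷ (17/2) = 887 × 2 / 17 = 1774/17 ≈ 104.4 km/h


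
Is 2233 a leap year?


No

Rules: divisible by 4 AND (not by 100 OR by 400)
2233 ÷ 4 = 558 remainder 1 → not divisible by 4
Not divisible by 4 → not a leap year


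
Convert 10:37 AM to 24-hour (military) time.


Input: 10:37 AM
AM hour stays: 10

10:37


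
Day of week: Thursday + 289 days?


Saturday

Start: Thursday (index 3)
(3 + 289) mod 7
= 292 mod 7
= 5
Index 5 → Saturday


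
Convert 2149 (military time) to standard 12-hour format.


Hour: 21
21 - 12 = 9 → PM

9:49 PM


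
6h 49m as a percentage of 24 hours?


0.2840 (28.40%)

Total minutes: 6×60 + 49 = 409
Day = 24×60 = 1440 minutes
Fraction = 409/1440 ≈ 0.2840
As a percentage: 409/1440 × 100 ≈ 28.40%


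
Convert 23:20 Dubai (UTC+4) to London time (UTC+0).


19:20

Time difference = UTC+0 - UTC+4 = -4 hours
New hour = (23 -4) mod 24
= 19 mod 24 = 19
Minutes unchanged → 19:20


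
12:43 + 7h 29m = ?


Start: 763 minutes from midnight
Add: 449 minutes
Total: 1212 minutes
Hours: 1212 ÷ 60 = 20 remainder 12

20:12


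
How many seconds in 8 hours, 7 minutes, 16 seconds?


Hours: 8 × 3600 = 28800
Minutes: 7 × 60 = 420
Seconds: 16
Total = 28800 + 420 + 16 = 29236

29236 seconds


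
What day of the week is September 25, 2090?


Monday

Zeller's congruence:
q=25, m=9, k=90, j=20
h = (25 + ⌊13×10/5⌋ + 90 + ⌊90/4⌋ + ⌊20/4⌋ - 2×20) mod 7
= (25 + 26 + 90 + 22 + 5 - 40) mod 7
= 128 mod 7 = 2
h=2 → Monday


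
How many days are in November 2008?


30 days

Month: November (month 11)
November has 30 days


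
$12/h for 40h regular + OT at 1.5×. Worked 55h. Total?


$750.00

Regular: 40h × $12 = $480.00
Overtime: 55 - 40 = 15h
OT pay: 15h × $12 × 1.5 = $270.00
Total = $480.00 + $270.00 = $750.00


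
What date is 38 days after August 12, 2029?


September 19, 2029

Start: August 12, 2029
Add 38 days
August 12 → September 1: 31 - 12 + 1 = 20 days (38 - 20 = 18 left)
September 1 + 18 = September 19, 2029


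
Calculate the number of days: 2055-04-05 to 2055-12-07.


246 days

From April 5, 2055 to December 7, 2055
Rest of April 2055: 30 - 5 = 25
Full months: May 31, June 30, July 31, August 31, September 30, October 31, November 30
Days into December 2055: 7
Total = 25 + 31 + 30 + 31 + 31 + 30 + 31 + 30 + 7 = 246 days


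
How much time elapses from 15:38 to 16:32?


0h 54m

End time in minutes: 16×60 + 32 = 992
Start time in minutes: 15×60 + 38 = 938
Difference = 992 - 938 = 54 minutes
= 0 hours 54 minutes


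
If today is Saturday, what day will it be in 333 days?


Wednesday

Start: Saturday (index 5)
(5 + 333) mod 7
= 338 mod 7
= 2
Index 2 → Wednesday


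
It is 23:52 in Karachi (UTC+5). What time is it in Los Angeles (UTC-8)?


Time difference = UTC-8 - UTC+5 = -13 hours
New hour = (23 -13) mod 24
= 10 mod 24 = 10
Minutes unchanged → 10:52

10:52


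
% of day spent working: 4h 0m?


Time: 240 minutes
Day: 1440 minutes
Percentage = (240/1440) × 100 ≈ 16.7%

16.7%


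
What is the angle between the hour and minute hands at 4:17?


Hour hand = 4×30 + 17×0.5 = 128.5°
Minute hand = 17×6 = 102°
Difference = |128.5 - 102| = 26.5°

26.5°


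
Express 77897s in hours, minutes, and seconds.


Hours: 77897 ÷ 3600 = 21 remainder 2297
Minutes: 2297 ÷ 60 = 38 remainder 17
Seconds: 17

21h 38m 17s


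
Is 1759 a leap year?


Rules: divisible by 4 AND (not by 100 OR by 400)
1759 ÷ 4 = 439 remainder 3 → not divisible by 4
Not divisible by 4 → not a leap year

No


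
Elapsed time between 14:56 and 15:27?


End time in minutes: 15×60 + 27 = 927
Start time in minutes: 14×60 + 56 = 896
Difference = 927 - 896 = 31 minutes
= 0 hours 31 minutes

0h 31m


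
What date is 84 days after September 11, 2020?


December 4, 2020

Start: September 11, 2020
Add 84 days
September 11 → October 1: 30 - 11 + 1 = 20 days (84 - 20 = 64 left)
October 1 → November 1: 31 - 1 + 1 = 31 days (64 - 31 = 33 left)
November 1 → December 1: 30 - 1 + 1 = 30 days (33 - 30 = 3 left)
December 1 + 3 = December 4, 2020


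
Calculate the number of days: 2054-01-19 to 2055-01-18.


From January 19, 2054 to January 18, 2055
Rest of January 2054: 31 - 19 = 12
Full months: February 2054 28, March 31, April 30, May 31, June 30, July 31, August 31, September 30, October 31, November 30, December 31
Days into January 2055: 18
Total = 12 + 28 + 31 + 30 + 31 + 30 + 31 + 31 + 30 + 31 + 30 + 31 + 18 = 364 days

364 days


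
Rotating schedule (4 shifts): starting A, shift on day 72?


Shifts: A, B, C, D
Start: A (index 0)
Day 72: (0 + 72 - 1) mod 4
= 71 mod 4
= 3
Index 3 → shift D

Shift D


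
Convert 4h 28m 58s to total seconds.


Hours: 4 × 3600 = 14400
Minutes: 28 × 60 = 1680
Seconds: 58
Total = 14400 + 1680 + 58 = 16138

16138 seconds


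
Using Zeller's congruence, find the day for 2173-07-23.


Friday

Zeller's congruence:
q=23, m=7, k=73, j=21
h = (23 + ⌊13×8/5⌋ + 73 + ⌊73/4⌋ + ⌊21/4⌋ - 2×21) mod 7
= (23 + 20 + 73 + 18 + 5 - 42) mod 7
= 97 mod 7 = 6
h=6 → Friday


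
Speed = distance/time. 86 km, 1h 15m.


Distance: 86 km
Time: 1h 15m = 75 min = 75/60 = 5/4 hours
Speed = 86 ÷ (5/4) = 86 × 4 / 5 = 344/5 = 68.8 km/h

68.8 km/h


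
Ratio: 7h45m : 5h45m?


31:23 (1.35)

Duration 1: 465 minutes
Duration 2: 345 minutes
Ratio = 465:345
GCD = 15
Simplified = 31:23
As a decimal: 31/23 ≈ 1.35


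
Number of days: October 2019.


31 days

Month: October (month 10)
October has 31 days


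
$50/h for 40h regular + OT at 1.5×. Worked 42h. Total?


Regular: 40h × $50 = $2000.00
Overtime: 42 - 40 = 2h
OT pay: 2h × $50 × 1.5 = $150.00
Total = $2000.00 + $150.00 = $2150.00

$2150.00


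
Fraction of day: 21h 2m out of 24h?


0.8764 (87.64%)

Total minutes: 21×60 + 2 = 1262
Day = 24×60 = 1440 minutes
Fraction = 1262/1440 ≈ 0.8764
As a percentage: 1262/1440 × 100 ≈ 87.64%


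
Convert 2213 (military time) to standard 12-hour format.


10:13 PM

Hour: 22
22 - 12 = 10 → PM


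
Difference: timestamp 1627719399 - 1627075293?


Difference = 1627719399 - 1627075293 = 644106 seconds
In hours: 644106 / 3600 ≈ 178.9
In days: 644106 / 86400 ≈ 7.45

644106 seconds (178.9 hours / 7.45 days)


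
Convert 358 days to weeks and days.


Weeks: 358 ÷ 7 = 51 remainder 1

51 weeks 1 days


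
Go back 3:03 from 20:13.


Start: 1213 minutes from midnight
Subtract: 183 minutes
Remaining: 1213 - 183 = 1030
Hours: 17, Minutes: 10

17:10


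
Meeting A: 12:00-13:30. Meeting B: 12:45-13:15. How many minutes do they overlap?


Meeting A: 720-810 (in minutes from midnight)
Meeting B: 765-795
Overlap start = max(720, 765) = 765
Overlap end = min(810, 795) = 795
Overlap = max(0, 795 - 765) = 30 min

30 minutes


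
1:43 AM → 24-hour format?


Input: 1:43 AM
AM hour stays: 1

01:43


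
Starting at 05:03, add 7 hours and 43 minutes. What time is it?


Start: 303 minutes from midnight
Add: 463 minutes
Total: 766 minutes
Hours: 766 ÷ 60 = 12 remainder 46

12:46


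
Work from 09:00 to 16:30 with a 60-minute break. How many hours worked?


Total time = (16×60+30) - (9×60+0)
= 990 - 540 = 450 min
Minus break: 450 - 60 = 390 min
= 6h 30m

6h 30m (390 minutes)


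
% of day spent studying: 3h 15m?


Time: 195 minutes
Day: 1440 minutes
Percentage = (195/1440) × 100 ≈ 13.5%

13.5%


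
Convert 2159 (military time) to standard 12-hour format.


Hour: 21
21 - 12 = 9 → PM

9:59 PM


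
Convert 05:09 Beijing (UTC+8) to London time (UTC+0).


Time difference = UTC+0 - UTC+8 = -8 hours
New hour = (5 -8) mod 24
= -3 mod 24 = 21
Minutes unchanged → 21:09; -3 < 0 → previous day

21:09 (previous day)


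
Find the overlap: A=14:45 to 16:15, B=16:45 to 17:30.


Meeting A: 885-975 (in minutes from midnight)
Meeting B: 1005-1050
Overlap start = max(885, 1005) = 1005
Overlap end = min(975, 1050) = 975
Overlap = max(0, 975 - 1005) = 0 min

0 minutes


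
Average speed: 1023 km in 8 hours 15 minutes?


124.0 km/h

Distance: 1023 km
Time: 8h 15m = 495 min = 495/60 = 33/4 hours
Speed = 1023 ÷ (33/4) = 1023 × 4 / 33 = 4092/33 = 124.0 km/h


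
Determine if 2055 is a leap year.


No

Rules: divisible by 4 AND (not by 100 OR by 400)
2055 ÷ 4 = 513 remainder 3 → not divisible by 4
Not divisible by 4 → not a leap year


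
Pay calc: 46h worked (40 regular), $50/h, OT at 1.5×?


Regular: 40h × $50 = $2000.00
Overtime: 46 - 40 = 6h
OT pay: 6h × $50 × 1.5 = $450.00
Total = $2000.00 + $450.00 = $2450.00

$2450.00


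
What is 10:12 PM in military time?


22:12

Input: 10:12 PM
PM: 10 + 12 = 22


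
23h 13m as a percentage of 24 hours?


Total minutes: 23×60 + 13 = 1393
Day = 24×60 = 1440 minutes
Fraction = 1393/1440 ≈ 0.9674
As a percentage: 1393/1440 × 100 ≈ 96.74%

0.9674 (96.74%)


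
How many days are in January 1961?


Month: January (month 1)
January has 31 days

31 days


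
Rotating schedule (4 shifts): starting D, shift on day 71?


Shift B

Shifts: A, B, C, D
Start: D (index 3)
Day 71: (3 + 71 - 1) mod 4
= 73 mod 4
= 1
Index 1 → shift B


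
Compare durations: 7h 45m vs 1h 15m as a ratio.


31:5 (6.20)

Duration 1: 465 minutes
Duration 2: 75 minutes
Ratio = 465:75
GCD = 15
Simplified = 31:5
As a decimal: 31/5 = 6.20


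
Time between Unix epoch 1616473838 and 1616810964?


Difference = 1616810964 - 1616473838 = 337126 seconds
In hours: 337126 / 3600 ≈ 93.6
In days: 337126 / 86400 ≈ 3.90

337126 seconds (93.6 hours / 3.90 days)


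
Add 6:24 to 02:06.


08:30

Start: 126 minutes from midnight
Add: 384 minutes
Total: 510 minutes
Hours: 510 ÷ 60 = 8 remainder 30


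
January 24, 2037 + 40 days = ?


March 5, 2037

Start: January 24, 2037
Add 40 days
January 24 → February 1: 31 - 24 + 1 = 8 days (40 - 8 = 32 left)
February 1 → March 1: 28 - 1 + 1 = 28 days (32 - 28 = 4 left)
March 1 + 4 = March 5, 2037


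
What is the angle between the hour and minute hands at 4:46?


133.0°

Hour hand = 4×30 + 46×0.5 = 143.0°
Minute hand = 46×6 = 276°
Difference = |143.0 - 276| = 133.0°


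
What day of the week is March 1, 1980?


Zeller's congruence:
q=1, m=3, k=80, j=19
h = (1 + ⌊13×4/5⌋ + 80 + ⌊80/4⌋ + ⌊19/4⌋ - 2×19) mod 7
= (1 + 10 + 80 + 20 + 4 - 38) mod 7
= 77 mod 7 = 0
h=0 → Saturday

Saturday


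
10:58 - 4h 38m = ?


06:20

Start: 658 minutes from midnight
Subtract: 278 minutes
Remaining: 658 - 278 = 380
Hours: 6, Minutes: 20


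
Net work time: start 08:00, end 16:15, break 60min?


7h 15m (435 minutes)

Total time = (16×60+15) - (8×60+0)
= 975 - 480 = 495 min
Minus break: 495 - 60 = 435 min
= 7h 15m


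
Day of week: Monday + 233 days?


Wednesday

Start: Monday (index 0)
(0 + 233) mod 7
= 233 mod 7
= 2
Index 2 → Wednesday


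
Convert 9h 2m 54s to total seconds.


32574 seconds

Hours: 9 × 3600 = 32400
Minutes: 2 × 60 = 120
Seconds: 54
Total = 32400 + 120 + 54 = 32574


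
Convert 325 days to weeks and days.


46 weeks 3 days

Weeks: 325 ÷ 7 = 46 remainder 3


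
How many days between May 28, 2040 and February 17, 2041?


From May 28, 2040 to February 17, 2041
Rest of May 2040: 31 - 28 = 3
Full months: June 30, July 31, August 31, September 30, October 31, November 30, December 31, January 31
Days into February 2041: 17
Total = 3 + 30 + 31 + 31 + 30 + 31 + 30 + 31 + 31 + 17 = 265 days

265 days


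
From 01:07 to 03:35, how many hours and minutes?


2h 28m

End time in minutes: 3×60 + 35 = 215
Start time in minutes: 1×60 + 7 = 67
Difference = 215 - 67 = 148 minutes
= 2 hours 28 minutes


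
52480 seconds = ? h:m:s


Hours: 52480 ÷ 3600 = 14 remainder 2080
Minutes: 2080 ÷ 60 = 34 remainder 40
Seconds: 40

14h 34m 40s


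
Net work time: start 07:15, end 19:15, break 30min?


Total time = (19×60+15) - (7×60+15)
= 1155 - 435 = 720 min
Minus break: 720 - 30 = 690 min
= 11h 30m

11h 30m (690 minutes)


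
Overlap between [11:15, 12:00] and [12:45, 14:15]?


0 minutes

Meeting A: 675-720 (in minutes from midnight)
Meeting B: 765-855
Overlap start = max(675, 765) = 765
Overlap end = min(720, 855) = 720
Overlap = max(0, 720 - 765) = 0 min


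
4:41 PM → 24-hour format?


16:41

Input: 4:41 PM
PM: 4 + 12 = 16


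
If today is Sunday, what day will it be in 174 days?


Start: Sunday (index 6)
(6 + 174) mod 7
= 180 mod 7
= 5
Index 5 → Saturday

Saturday


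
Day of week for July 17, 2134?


Zeller's congruence:
q=17, m=7, k=34, j=21
h = (17 + ⌊13×8/5⌋ + 34 + ⌊34/4⌋ + ⌊21/4⌋ - 2×21) mod 7
= (17 + 20 + 34 + 8 + 5 - 42) mod 7
= 42 mod 7 = 0
h=0 → Saturday

Saturday


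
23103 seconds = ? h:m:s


Hours: 23103 ÷ 3600 = 6 remainder 1503
Minutes: 1503 ÷ 60 = 25 remainder 3
Seconds: 3

6h 25m 3s


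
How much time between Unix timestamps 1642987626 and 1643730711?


Difference = 1643730711 - 1642987626 = 743085 seconds
In hours: 743085 / 3600 ≈ 206.4
In days: 743085 / 86400 ≈ 8.60

743085 seconds (206.4 hours / 8.60 days)


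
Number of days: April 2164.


30 days

Month: April (month 4)
April has 30 days


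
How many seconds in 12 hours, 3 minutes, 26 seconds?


43406 seconds

Hours: 12 × 3600 = 43200
Minutes: 3 × 60 = 180
Seconds: 26
Total = 43200 + 180 + 26 = 43406


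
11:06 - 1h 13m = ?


09:53

Start: 666 minutes from midnight
Subtract: 73 minutes
Remaining: 666 - 73 = 593
Hours: 9, Minutes: 53


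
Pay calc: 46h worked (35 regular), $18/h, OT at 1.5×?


Regular: 35h × $18 = $630.00
Overtime: 46 - 35 = 11h
OT pay: 11h × $18 × 1.5 = $297.00
Total = $630.00 + $297.00 = $927.00

$927.00


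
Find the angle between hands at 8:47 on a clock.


Hour hand = 8×30 + 47×0.5 = 263.5°
Minute hand = 47×6 = 282°
Difference = |263.5 - 282| = 18.5°

18.5°


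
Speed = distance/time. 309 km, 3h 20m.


Distance: 309 km
Time: 3h 20m = 200 min = 200/60 = 10/3 hours
Speed = 309 ÷ (10/3) = 309 × 3 / 10 = 927/10 = 92.7 km/h

92.7 km/h


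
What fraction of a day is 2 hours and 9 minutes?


Total minutes: 2×60 + 9 = 129
Day = 24×60 = 1440 minutes
Fraction = 129/1440 ≈ 0.0896
As a percentage: 129/1440 × 100 ≈ 8.96%

0.0896 (8.96%)


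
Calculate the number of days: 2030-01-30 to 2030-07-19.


170 days

From January 30, 2030 to July 19, 2030
Rest of January 2030: 31 - 30 = 1
Full months: February 2030 28, March 31, April 30, May 31, June 30
Days into July 2030: 19
Total = 1 + 28 + 31 + 30 + 31 + 30 + 19 = 170 days


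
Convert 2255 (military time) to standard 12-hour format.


10:55 PM

Hour: 22
22 - 12 = 10 → PM


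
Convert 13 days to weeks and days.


Weeks: 13 ÷ 7 = 1 remainder 6

1 weeks 6 days


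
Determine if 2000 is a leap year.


Rules: divisible by 4 AND (not by 100 OR by 400)
2000 ÷ 4 = 500 exactly → divisible by 4
2000 ÷ 100 = 20 exactly → divisible by 100
2000 ÷ 400 = 5 exactly → divisible by 400
Divisible by 400 → leap year

Yes


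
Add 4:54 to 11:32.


Start: 692 minutes from midnight
Add: 294 minutes
Total: 986 minutes
Hours: 986 ÷ 60 = 16 remainder 26

16:26


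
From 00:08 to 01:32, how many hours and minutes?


1h 24m

End time in minutes: 1×60 + 32 = 92
Start time in minutes: 0×60 + 8 = 8
Difference = 92 - 8 = 84 minutes
= 1 hours 24 minutes


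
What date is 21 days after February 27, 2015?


March 20, 2015

Start: February 27, 2015
Add 21 days
February 27 → March 1: 28 - 27 + 1 = 2 days (21 - 2 = 19 left)
March 1 + 19 = March 20, 2015


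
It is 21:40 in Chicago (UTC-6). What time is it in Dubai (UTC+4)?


Time difference = UTC+4 - UTC-6 = +10 hours
New hour = (21 + 10) mod 24
= 31 mod 24 = 7
Minutes unchanged → 07:40; 31 ≥ 24 → next day

07:40 (next day)


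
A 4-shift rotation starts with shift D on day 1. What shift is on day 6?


Shift A

Shifts: A, B, C, D
Start: D (index 3)
Day 6: (3 + 6 - 1) mod 4
= 8 mod 4
= 0
Index 0 → shift A


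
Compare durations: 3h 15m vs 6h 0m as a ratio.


13:24 (0.54)

Duration 1: 195 minutes
Duration 2: 360 minutes
Ratio = 195:360
GCD = 15
Simplified = 13:24
As a decimal: 13/24 ≈ 0.54


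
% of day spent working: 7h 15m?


Time: 435 minutes
Day: 1440 minutes
Percentage = (435/1440) × 100 ≈ 30.2%

30.2%


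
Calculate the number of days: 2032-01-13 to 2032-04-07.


85 days

From January 13, 2032 to April 7, 2032
Rest of January 2032: 31 - 13 = 18
Full months: February 2032 29, March 31
Days into April 2032: 7
Total = 18 + 29 + 31 + 7 = 85 days


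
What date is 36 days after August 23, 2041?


Start: August 23, 2041
Add 36 days
August 23 → September 1: 31 - 23 + 1 = 9 days (36 - 9 = 27 left)
September 1 + 27 = September 28, 2041

September 28, 2041


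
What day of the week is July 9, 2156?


Friday

Zeller's congruence:
q=9, m=7, k=56, j=21
h = (9 + ⌊13×8/5⌋ + 56 + ⌊56/4⌋ + ⌊21/4⌋ - 2×21) mod 7
= (9 + 20 + 56 + 14 + 5 - 42) mod 7
= 62 mod 7 = 6
h=6 → Friday


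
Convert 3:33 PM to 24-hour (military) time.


15:33

Input: 3:33 PM
PM: 3 + 12 = 15


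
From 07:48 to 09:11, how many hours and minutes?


End time in minutes: 9×60 + 11 = 551
Start time in minutes: 7×60 + 48 = 468
Difference = 551 - 468 = 83 minutes
= 1 hours 23 minutes

1h 23m


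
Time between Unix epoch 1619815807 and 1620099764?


Difference = 1620099764 - 1619815807 = 283957 seconds
In hours: 283957 / 3600 ≈ 78.9
In days: 283957 / 86400 ≈ 3.29

283957 seconds (78.9 hours / 3.29 days)


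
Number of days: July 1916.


31 days

Month: July (month 7)
July has 31 days


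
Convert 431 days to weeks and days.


61 weeks 4 days

Weeks: 431 ÷ 7 = 61 remainder 4


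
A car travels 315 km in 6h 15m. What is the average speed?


50.4 km/h

Distance: 315 km
Time: 6h 15m = 375 min = 375/60 = 25/4 hours
Speed = 315 ÷ (25/4) = 315 × 4 / 25 = 1260/25 = 50.4 km/h


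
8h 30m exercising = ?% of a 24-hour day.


35.4%

Time: 510 minutes
Day: 1440 minutes
Percentage = (510/1440) × 100 ≈ 35.4%
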